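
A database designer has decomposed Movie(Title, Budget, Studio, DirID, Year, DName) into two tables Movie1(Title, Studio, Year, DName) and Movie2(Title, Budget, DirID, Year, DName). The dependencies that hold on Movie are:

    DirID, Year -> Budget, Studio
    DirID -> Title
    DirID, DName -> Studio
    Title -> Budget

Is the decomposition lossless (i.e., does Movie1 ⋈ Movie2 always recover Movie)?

Common attributes: Movie1 ∩ Movie2 = {Title, Year, DName}.
Closure of {Title, Year, DName}: Title → Budget applies, adding Budget. So (Title, Year, DName)⁺ = {Title, Budget, Year, DName}.
The closure contains neither all of Movie1 = {Title, Studio, Year, DName} nor all of Movie2 = {Title, Budget, DirID, Year, DName}, so the common attributes are not a superkey of either fragment. The join is lossy.

No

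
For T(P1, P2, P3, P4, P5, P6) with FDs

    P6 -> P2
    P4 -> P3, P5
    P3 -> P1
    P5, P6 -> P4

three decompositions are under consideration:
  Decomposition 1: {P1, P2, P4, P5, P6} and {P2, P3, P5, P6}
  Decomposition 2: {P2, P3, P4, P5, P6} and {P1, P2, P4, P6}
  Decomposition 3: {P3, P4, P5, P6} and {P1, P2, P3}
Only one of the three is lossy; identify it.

Decomposition 3

Decomposition 1: common = {P2, P5, P6}, closure = {P1, P2, P3, P4, P5, P6} → lossless.
Decomposition 2: common = {P2, P4, P6}, closure = {P1, P2, P3, P4, P5, P6} → lossless.
Decomposition 3: common = {P3}, closure = {P1, P3} → lossy.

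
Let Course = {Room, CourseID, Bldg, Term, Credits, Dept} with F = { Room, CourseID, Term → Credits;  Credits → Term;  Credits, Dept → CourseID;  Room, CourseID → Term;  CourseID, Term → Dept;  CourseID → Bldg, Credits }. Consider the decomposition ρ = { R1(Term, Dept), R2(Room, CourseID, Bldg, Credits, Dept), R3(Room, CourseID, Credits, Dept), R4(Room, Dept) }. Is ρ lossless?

Chase test. Columns are Room, CourseID, Bldg, Term, Credits, Dept; row i has aⱼ where attribute j ∈ Ri, else bᵢⱼ.
Initial tableau (one row per fragment):
  row 1: b11 b12 b13 a4 b15 a6
  row 2: a1 a2 a3 b24 a5 a6
  row 3: a1 a2 b33 b34 a5 a6
  row 4: a1 b42 b43 b44 b45 a6
Rows 2 and 3 agree on Credits; apply Credits→Term and equate their Term entries.
Rows 2 and 3 agree on CourseID; apply CourseID→Bldg, Credits and equate their Bldg, Credits entries.
No row becomes fully distinguished — the join is lossy.

No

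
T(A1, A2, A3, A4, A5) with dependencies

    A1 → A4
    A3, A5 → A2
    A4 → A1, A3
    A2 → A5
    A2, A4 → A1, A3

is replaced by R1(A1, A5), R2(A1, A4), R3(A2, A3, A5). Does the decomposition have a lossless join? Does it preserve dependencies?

lossy and not dependency-preserving

Lossless test (chase): Rows 1 and 2 agree on A1; apply A1→A4 and equate their A4 entries. Rows 1 and 2 agree on A4; apply A4→A1, A3 and equate their A1, A3 entries. No row becomes fully distinguished — the join is lossy.
Dependency preservation: the restricted closure of {A4} across the fragments never reaches {A1, A3}, so A4 → A1, A3 cannot be enforced without a join — not preserved.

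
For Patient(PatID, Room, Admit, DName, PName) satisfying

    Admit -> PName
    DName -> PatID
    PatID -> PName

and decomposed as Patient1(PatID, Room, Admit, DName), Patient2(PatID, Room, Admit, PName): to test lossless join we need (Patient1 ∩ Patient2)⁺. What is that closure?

Patient1 ∩ Patient2 = {PatID, Room, Admit}.
Admit → PName applies, adding PName
Closure: {PatID, Room, Admit, PName}.

PatID, Room, Admit, PName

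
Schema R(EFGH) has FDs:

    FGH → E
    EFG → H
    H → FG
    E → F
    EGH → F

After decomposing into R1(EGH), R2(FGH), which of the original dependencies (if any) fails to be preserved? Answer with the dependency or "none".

Check E → F: no single fragment contains all of {EF}, and the restricted closure of {E} across the fragments never reaches {F}.
FGH → E is preserved.
EFG → H is preserved.
H → FG is preserved.
EGH → F is preserved.

E → F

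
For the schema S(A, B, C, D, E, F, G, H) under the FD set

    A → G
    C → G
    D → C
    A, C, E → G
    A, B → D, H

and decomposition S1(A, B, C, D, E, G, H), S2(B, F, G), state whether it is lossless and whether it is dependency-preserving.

Lossless test: (B, G)⁺ = {B, G}, which is a superkey of neither fragment — lossy.
Dependency preservation: every FD's attributes lie within a single fragment, so each can be enforced locally — preserved.

lossy but dependency-preserving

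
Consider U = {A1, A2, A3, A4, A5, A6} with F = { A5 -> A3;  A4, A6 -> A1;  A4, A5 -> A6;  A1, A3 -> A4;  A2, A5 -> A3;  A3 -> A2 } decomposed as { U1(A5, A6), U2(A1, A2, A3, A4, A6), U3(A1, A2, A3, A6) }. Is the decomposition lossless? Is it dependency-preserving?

lossy and not dependency-preserving

Lossless test (chase): Rows 2 and 3 agree on A1, A3; apply A1, A3→A4 and equate their A4 entries. No row becomes fully distinguished — the join is lossy.
Dependency preservation: the restricted closure of {A5} across the fragments never reaches {A3}, so A5 → A3 cannot be enforced without a join — not preserved.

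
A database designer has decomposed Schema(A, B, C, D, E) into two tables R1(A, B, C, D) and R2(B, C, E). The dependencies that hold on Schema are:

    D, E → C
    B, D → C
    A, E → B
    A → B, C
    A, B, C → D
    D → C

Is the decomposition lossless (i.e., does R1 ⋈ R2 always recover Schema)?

No

Common attributes: R1 ∩ R2 = {B, C}.
No dependency enlarges {B, C}, so (B, C)⁺ = {B, C}.
The closure contains neither all of R1 = {A, B, C, D} nor all of R2 = {B, C, E}, so the common attributes are not a superkey of either fragment. The join is lossy.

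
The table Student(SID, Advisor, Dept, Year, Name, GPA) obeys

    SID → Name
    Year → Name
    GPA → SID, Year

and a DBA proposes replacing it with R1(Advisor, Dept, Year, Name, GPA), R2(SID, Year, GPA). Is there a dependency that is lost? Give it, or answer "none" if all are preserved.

SID → Name

Check SID → Name: no single fragment contains all of {SID, Name}, and the restricted closure of {SID} across the fragments never reaches {Name}.
Year → Name is preserved.
GPA → SID, Year is preserved.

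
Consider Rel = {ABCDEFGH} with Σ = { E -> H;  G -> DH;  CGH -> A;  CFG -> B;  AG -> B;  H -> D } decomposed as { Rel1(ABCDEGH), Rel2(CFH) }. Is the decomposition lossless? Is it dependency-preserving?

lossy but dependency-preserving

Lossless test: (CH)⁺ = {CDH}, which is a superkey of neither fragment — lossy.
Dependency preservation: CFG → B is not contained in any single fragment, but the restricted closure of its left-hand side across the fragments still reaches the right-hand side; the remaining FDs each lie inside some fragment. All dependencies are preserved.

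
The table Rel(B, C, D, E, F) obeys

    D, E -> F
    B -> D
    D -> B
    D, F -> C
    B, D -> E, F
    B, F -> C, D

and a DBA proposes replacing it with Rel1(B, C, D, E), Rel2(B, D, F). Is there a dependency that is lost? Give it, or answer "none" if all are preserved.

none

D, E → F: restricted closure across fragments reaches F.
B → D lies within Rel1.
D → B lies within Rel1.
D, F → C: restricted closure across fragments reaches C.
B, D → E, F: restricted closure across fragments reaches E, F.
B, F → C, D: restricted closure across fragments reaches C, D.
Every dependency is enforceable on the fragments, so the decomposition is dependency-preserving.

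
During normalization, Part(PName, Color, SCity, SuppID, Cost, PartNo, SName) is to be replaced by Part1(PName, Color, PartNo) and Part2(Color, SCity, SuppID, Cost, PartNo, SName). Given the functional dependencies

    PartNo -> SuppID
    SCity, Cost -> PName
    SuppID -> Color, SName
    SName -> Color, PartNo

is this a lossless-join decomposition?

No

Common attributes: Part1 ∩ Part2 = {Color, PartNo}.
Closure of {Color, PartNo}: PartNo → SuppID applies, adding SuppID; SuppID → Color, SName applies, adding SName. So (Color, PartNo)⁺ = {Color, SuppID, PartNo, SName}.
The closure contains neither all of Part1 = {PName, Color, PartNo} nor all of Part2 = {Color, SCity, SuppID, Cost, PartNo, SName}, so the common attributes are not a superkey of either fragment. The join is lossy.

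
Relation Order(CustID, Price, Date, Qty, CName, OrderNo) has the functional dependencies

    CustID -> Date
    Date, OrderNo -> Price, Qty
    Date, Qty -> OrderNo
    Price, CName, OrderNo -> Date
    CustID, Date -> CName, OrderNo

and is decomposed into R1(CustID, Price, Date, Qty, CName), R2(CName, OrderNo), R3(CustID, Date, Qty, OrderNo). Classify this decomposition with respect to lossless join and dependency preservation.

lossless but not dependency-preserving

Lossless test (chase): Rows 1 and 3 agree on Date, Qty; apply Date, Qty→OrderNo and equate their OrderNo entries. Rows 1 and 3 agree on CustID, Date; apply CustID, Date→CName, OrderNo and equate their CName, OrderNo entries. Rows 1 and 3 agree on Date, OrderNo; apply Date, OrderNo→Price, Qty and equate their Price, Qty entries. Row 1 is now all distinguished symbols — the join is lossless.
Dependency preservation: the restricted closure of {Price, CName, OrderNo} across the fragments never reaches {Date}, so Price, CName, OrderNo → Date cannot be enforced without a join — not preserved.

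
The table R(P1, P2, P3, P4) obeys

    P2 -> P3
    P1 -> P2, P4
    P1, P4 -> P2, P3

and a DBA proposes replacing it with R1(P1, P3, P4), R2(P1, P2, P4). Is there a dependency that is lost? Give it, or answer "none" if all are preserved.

P2 -> P3

Check P2 → P3: no single fragment contains all of {P2, P3}, and the restricted closure of {P2} across the fragments never reaches {P3}.
P1 → P2, P4 is preserved.
P1, P4 → P2, P3 is preserved.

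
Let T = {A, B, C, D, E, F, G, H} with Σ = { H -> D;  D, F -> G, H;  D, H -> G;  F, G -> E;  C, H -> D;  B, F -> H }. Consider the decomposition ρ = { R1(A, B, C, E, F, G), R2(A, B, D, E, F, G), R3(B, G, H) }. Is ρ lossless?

Chase test. Columns are A, B, C, D, E, F, G, H; row i has aⱼ where attribute j ∈ Ri, else bᵢⱼ.
Initial tableau (one row per fragment):
  row 1: a1 a2 a3 b14 a5 a6 a7 b18
  row 2: a1 a2 b23 a4 a5 a6 a7 b28
  row 3: b31 a2 b33 b34 b35 b36 a7 a8
Rows 1 and 2 agree on B, F; apply B, F→H and equate their H entries.
Rows 1 and 2 agree on H; apply H→D and equate their D entries.
No row becomes fully distinguished — the join is lossy.

No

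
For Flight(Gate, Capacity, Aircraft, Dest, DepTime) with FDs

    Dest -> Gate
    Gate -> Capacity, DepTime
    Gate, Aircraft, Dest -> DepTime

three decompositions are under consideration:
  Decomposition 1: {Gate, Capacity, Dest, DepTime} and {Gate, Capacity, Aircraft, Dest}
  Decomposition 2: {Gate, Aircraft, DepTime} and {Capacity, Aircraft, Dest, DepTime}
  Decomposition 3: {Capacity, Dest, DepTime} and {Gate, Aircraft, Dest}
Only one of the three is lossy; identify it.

Decomposition 1: common = {Gate, Capacity, Dest}, closure = {Gate, Capacity, Dest, DepTime} → lossless.
Decomposition 2: common = {Aircraft, DepTime}, closure = {Aircraft, DepTime} → lossy.
Decomposition 3: common = {Dest}, closure = {Gate, Capacity, Dest, DepTime} → lossless.

Decomposition 2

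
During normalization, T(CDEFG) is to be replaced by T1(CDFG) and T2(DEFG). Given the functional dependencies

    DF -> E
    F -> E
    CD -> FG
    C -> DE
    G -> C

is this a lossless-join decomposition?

Common attributes: T1 ∩ T2 = {DFG}.
Closure of {DFG}: DF → E applies, adding E; G → C applies, adding C. So (DFG)⁺ = {CDEFG}.
This closure contains every attribute of T1, so T1 ∩ T2 → T1. The join is lossless.

Yes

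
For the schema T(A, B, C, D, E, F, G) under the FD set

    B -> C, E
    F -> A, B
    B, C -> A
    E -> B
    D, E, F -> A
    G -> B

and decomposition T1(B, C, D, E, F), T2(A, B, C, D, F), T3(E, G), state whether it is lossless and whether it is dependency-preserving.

lossy but dependency-preserving

Lossless test (chase): Rows 1 and 2 agree on B; apply B→C, E and equate their C, E entries. Rows 1 and 2 agree on F; apply F→A, B and equate their A, B entries. Rows 1 and 3 agree on E; apply E→B and equate their B entries. Rows 1 and 3 agree on B; apply B→C, E and equate their C, E entries. Rows 1 and 3 agree on B, C; apply B, C→A and equate their A entries. No row becomes fully distinguished — the join is lossy.
Dependency preservation: D, E, F → A; G → B are not contained in any single fragment, but the restricted closure of each left-hand side across the fragments still reaches the right-hand side; the remaining FDs each lie inside some fragment. All dependencies are preserved.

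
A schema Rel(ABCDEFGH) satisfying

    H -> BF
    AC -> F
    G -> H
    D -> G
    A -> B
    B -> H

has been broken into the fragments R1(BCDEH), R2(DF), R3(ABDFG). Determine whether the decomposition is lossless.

No

Chase test. Columns are ABCDEFGH; row i has aⱼ where attribute j ∈ Ri, else bᵢⱼ.
Initial tableau (one row per fragment):
  row 1: b11 a2 a3 a4 a5 b16 b17 a8
  row 2: b21 b22 b23 a4 b25 a6 b27 b28
  row 3: a1 a2 b33 a4 b35 a6 a7 b38
Rows 1 and 2 agree on D; apply D→G and equate their G entries.
Rows 1 and 3 agree on D; apply D→G and equate their G entries.
Rows 1 and 3 agree on B; apply B→H and equate their H entries.
Rows 1 and 3 agree on H; apply H→BF and equate their BF entries.
Rows 1 and 2 agree on G; apply G→H and equate their H entries.
Rows 1 and 2 agree on H; apply H→BF and equate their BF entries.
No row becomes fully distinguished — the join is lossy.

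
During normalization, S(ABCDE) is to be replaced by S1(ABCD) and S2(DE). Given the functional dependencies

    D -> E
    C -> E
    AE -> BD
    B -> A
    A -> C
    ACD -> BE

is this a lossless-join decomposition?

Yes

Common attributes: S1 ∩ S2 = {D}.
Closure of {D}: D → E applies, adding E. So (D)⁺ = {DE}.
This closure contains every attribute of S2, so S1 ∩ S2 → S2. The join is lossless.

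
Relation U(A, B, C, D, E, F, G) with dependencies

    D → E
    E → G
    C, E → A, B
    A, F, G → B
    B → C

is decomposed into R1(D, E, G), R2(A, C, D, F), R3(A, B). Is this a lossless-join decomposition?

Chase test. Columns are A, B, C, D, E, F, G; row i has aⱼ where attribute j ∈ Ri, else bᵢⱼ.
Initial tableau (one row per fragment):
  row 1: b11 b12 b13 a4 a5 b16 a7
  row 2: a1 b22 a3 a4 b25 a6 b27
  row 3: a1 a2 b33 b34 b35 b36 b37
Rows 1 and 2 agree on D; apply D→E and equate their E entries.
Rows 1 and 2 agree on E; apply E→G and equate their G entries.
No row becomes fully distinguished — the join is lossy.

No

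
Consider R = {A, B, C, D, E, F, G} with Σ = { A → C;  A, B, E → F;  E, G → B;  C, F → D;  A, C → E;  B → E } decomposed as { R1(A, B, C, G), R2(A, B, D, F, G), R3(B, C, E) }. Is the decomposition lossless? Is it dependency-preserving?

lossless but not dependency-preserving

Lossless test (chase): Rows 1 and 2 agree on A; apply A→C and equate their C entries. Rows 1 and 2 agree on A, C; apply A, C→E and equate their E entries. Rows 1 and 3 agree on B; apply B→E and equate their E entries. Rows 1 and 2 agree on A, B, E; apply A, B, E→F and equate their F entries. Rows 1 and 2 agree on C, F; apply C, F→D and equate their D entries. Row 1 is now all distinguished symbols — the join is lossless.
Dependency preservation: the restricted closure of {E, G} across the fragments never reaches {B}, so E, G → B cannot be enforced without a join — not preserved.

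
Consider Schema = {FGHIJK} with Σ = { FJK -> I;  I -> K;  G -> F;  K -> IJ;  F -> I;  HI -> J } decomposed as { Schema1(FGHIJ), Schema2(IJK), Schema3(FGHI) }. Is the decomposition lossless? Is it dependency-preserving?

lossless and dependency-preserving

Lossless test (chase): Rows 1 and 2 agree on I; apply I→K and equate their K entries. Rows 1 and 3 agree on I; apply I→K and equate their K entries. Rows 1 and 3 agree on K; apply K→IJ and equate their IJ entries. Row 1 is now all distinguished symbols — the join is lossless.
Dependency preservation: FJK → I is not contained in any single fragment, but the restricted closure of its left-hand side across the fragments still reaches the right-hand side; the remaining FDs each lie inside some fragment. All dependencies are preserved.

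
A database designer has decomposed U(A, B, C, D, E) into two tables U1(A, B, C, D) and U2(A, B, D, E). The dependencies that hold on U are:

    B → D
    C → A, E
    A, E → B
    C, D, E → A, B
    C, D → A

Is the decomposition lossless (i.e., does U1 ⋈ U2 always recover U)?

No

Common attributes: U1 ∩ U2 = {A, B, D}.
No dependency enlarges {A, B, D}, so (A, B, D)⁺ = {A, B, D}.
The closure contains neither all of U1 = {A, B, C, D} nor all of U2 = {A, B, D, E}, so the common attributes are not a superkey of either fragment. The join is lossy.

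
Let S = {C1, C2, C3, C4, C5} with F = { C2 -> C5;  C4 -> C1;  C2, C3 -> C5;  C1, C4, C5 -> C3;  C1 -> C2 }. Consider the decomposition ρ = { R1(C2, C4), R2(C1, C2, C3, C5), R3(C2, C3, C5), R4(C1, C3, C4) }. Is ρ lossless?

Chase test. Columns are C1, C2, C3, C4, C5; row i has aⱼ where attribute j ∈ Ri, else bᵢⱼ.
Initial tableau (one row per fragment):
  row 1: b11 a2 b13 a4 b15
  row 2: a1 a2 a3 b24 a5
  row 3: b31 a2 a3 b34 a5
  row 4: a1 b42 a3 a4 b45
Rows 1 and 2 agree on C2; apply C2→C5 and equate their C5 entries.
Rows 1 and 4 agree on C4; apply C4→C1 and equate their C1 entries.
Rows 1 and 4 agree on C1; apply C1→C2 and equate their C2 entries.
Rows 1 and 4 agree on C2; apply C2→C5 and equate their C5 entries.
Rows 1 and 4 agree on C1, C4, C5; apply C1, C4, C5→C3 and equate their C3 entries.
Row 1 is now all distinguished symbols — the join is lossless.

Yes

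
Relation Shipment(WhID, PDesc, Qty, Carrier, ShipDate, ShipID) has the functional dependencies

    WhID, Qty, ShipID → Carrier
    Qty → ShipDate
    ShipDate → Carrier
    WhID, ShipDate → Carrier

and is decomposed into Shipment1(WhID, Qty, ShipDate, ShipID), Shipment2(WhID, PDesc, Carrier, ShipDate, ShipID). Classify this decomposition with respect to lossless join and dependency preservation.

Lossless test: (WhID, ShipDate, ShipID)⁺ = {WhID, Carrier, ShipDate, ShipID}, which is a superkey of neither fragment — lossy.
Dependency preservation: WhID, Qty, ShipID → Carrier is not contained in any single fragment, but the restricted closure of its left-hand side across the fragments still reaches the right-hand side; the remaining FDs each lie inside some fragment. All dependencies are preserved.

lossy but dependency-preserving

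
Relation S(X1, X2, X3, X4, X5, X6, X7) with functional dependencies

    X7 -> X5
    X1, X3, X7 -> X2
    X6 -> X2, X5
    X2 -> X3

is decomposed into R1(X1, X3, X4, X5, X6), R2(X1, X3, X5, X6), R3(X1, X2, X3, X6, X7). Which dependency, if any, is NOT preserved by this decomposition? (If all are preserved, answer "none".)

X7 -> X5

Check X7 → X5: no single fragment contains all of {X5, X7}, and the restricted closure of {X7} across the fragments never reaches {X5}.
X1, X3, X7 → X2 is preserved.
X6 → X2, X5 is preserved.
X2 → X3 is preserved.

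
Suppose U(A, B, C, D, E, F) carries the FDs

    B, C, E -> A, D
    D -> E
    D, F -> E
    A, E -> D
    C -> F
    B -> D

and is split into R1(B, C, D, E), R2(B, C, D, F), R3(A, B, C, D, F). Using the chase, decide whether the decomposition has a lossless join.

Yes

Chase test. Columns are A, B, C, D, E, F; row i has aⱼ where attribute j ∈ Ri, else bᵢⱼ.
Initial tableau (one row per fragment):
  row 1: b11 a2 a3 a4 a5 b16
  row 2: b21 a2 a3 a4 b25 a6
  row 3: a1 a2 a3 a4 b35 a6
Rows 1 and 2 agree on D; apply D→E and equate their E entries.
Rows 1 and 3 agree on D; apply D→E and equate their E entries.
Rows 1 and 2 agree on C; apply C→F and equate their F entries.
Rows 1 and 2 agree on B, C, E; apply B, C, E→A, D and equate their A, D entries.
Rows 1 and 3 agree on B, C, E; apply B, C, E→A, D and equate their A, D entries.
Row 1 is now all distinguished symbols — the join is lossless.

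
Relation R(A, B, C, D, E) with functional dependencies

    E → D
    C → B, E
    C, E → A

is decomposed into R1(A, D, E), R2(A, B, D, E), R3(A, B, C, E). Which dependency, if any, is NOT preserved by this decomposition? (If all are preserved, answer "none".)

E → D lies within R1.
C → B, E lies within R3.
C, E → A lies within R3.
Every dependency is enforceable on the fragments, so the decomposition is dependency-preserving.

none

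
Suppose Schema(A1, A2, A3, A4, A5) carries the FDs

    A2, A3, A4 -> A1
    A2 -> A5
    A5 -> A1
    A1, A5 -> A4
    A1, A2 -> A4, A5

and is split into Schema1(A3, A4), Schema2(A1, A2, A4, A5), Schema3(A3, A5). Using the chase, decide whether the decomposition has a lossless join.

Chase test. Columns are A1, A2, A3, A4, A5; row i has aⱼ where attribute j ∈ Schemai, else bᵢⱼ.
Initial tableau (one row per fragment):
  row 1: b11 b12 a3 a4 b15
  row 2: a1 a2 b23 a4 a5
  row 3: b31 b32 a3 b34 a5
Rows 2 and 3 agree on A5; apply A5→A1 and equate their A1 entries.
Rows 2 and 3 agree on A1, A5; apply A1, A5→A4 and equate their A4 entries.
No row becomes fully distinguished — the join is lossy.

No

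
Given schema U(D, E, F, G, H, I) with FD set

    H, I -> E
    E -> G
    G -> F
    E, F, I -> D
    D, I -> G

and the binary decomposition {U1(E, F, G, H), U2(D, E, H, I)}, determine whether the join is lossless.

Yes

Common attributes: U1 ∩ U2 = {E, H}.
Closure of {E, H}: E → G applies, adding G; G → F applies, adding F. So (E, H)⁺ = {E, F, G, H}.
This closure contains every attribute of U1, so U1 ∩ U2 → U1. The join is lossless.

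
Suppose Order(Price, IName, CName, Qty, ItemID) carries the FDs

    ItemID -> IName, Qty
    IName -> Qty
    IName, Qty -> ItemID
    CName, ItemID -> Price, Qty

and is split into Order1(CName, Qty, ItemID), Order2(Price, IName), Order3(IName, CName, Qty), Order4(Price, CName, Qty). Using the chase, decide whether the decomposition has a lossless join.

Chase test. Columns are Price, IName, CName, Qty, ItemID; row i has aⱼ where attribute j ∈ Orderi, else bᵢⱼ.
Initial tableau (one row per fragment):
  row 1: b11 b12 a3 a4 a5
  row 2: a1 a2 b23 b24 b25
  row 3: b31 a2 a3 a4 b35
  row 4: a1 b42 a3 a4 b45
Rows 2 and 3 agree on IName; apply IName→Qty and equate their Qty entries.
Rows 2 and 3 agree on IName, Qty; apply IName, Qty→ItemID and equate their ItemID entries.
No row becomes fully distinguished — the join is lossy.

No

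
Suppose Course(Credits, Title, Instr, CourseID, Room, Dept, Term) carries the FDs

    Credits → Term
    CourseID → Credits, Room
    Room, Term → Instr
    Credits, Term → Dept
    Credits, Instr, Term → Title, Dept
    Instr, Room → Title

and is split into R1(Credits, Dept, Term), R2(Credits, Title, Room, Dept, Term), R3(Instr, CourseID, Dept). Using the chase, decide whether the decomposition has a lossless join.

Chase test. Columns are Credits, Title, Instr, CourseID, Room, Dept, Term; row i has aⱼ where attribute j ∈ Ri, else bᵢⱼ.
Initial tableau (one row per fragment):
  row 1: a1 b12 b13 b14 b15 a6 a7
  row 2: a1 a2 b23 b24 a5 a6 a7
  row 3: b31 b32 a3 a4 b35 a6 b37
No row becomes fully distinguished — the join is lossy.

No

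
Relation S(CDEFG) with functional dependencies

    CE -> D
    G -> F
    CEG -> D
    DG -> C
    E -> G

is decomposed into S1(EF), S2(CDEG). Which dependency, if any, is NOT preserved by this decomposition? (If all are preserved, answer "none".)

Check G → F: no single fragment contains all of {FG}, and the restricted closure of {G} across the fragments never reaches {F}.
CE → D is preserved.
CEG → D is preserved.
DG → C is preserved.
E → G is preserved.

G -> F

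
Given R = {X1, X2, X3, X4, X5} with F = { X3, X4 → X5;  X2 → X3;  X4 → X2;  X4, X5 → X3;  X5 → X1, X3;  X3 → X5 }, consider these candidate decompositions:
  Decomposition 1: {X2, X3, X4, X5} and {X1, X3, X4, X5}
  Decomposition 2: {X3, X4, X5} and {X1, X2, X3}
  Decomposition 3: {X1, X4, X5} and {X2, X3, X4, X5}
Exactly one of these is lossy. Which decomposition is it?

Decomposition 1: common = {X3, X4, X5}, closure = {X1, X2, X3, X4, X5} → lossless.
Decomposition 2: common = {X3}, closure = {X1, X3, X5} → lossy.
Decomposition 3: common = {X4, X5}, closure = {X1, X2, X3, X4, X5} → lossless.

Decomposition 2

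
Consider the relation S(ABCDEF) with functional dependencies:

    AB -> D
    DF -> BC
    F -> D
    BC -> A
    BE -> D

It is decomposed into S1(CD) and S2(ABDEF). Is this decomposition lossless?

No

Common attributes: S1 ∩ S2 = {D}.
No dependency enlarges {D}, so (D)⁺ = {D}.
The closure contains neither all of S1 = {CD} nor all of S2 = {ABDEF}, so the common attributes are not a superkey of either fragment. The join is lossy.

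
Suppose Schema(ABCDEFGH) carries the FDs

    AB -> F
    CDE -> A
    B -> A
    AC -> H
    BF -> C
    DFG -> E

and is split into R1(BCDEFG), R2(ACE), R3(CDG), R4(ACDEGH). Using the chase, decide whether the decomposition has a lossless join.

Chase test. Columns are ABCDEFGH; row i has aⱼ where attribute j ∈ Ri, else bᵢⱼ.
Initial tableau (one row per fragment):
  row 1: b11 a2 a3 a4 a5 a6 a7 b18
  row 2: a1 b22 a3 b24 a5 b26 b27 b28
  row 3: b31 b32 a3 a4 b35 b36 a7 b38
  row 4: a1 b42 a3 a4 a5 b46 a7 a8
Rows 1 and 4 agree on CDE; apply CDE→A and equate their A entries.
Rows 1 and 2 agree on AC; apply AC→H and equate their H entries.
Rows 1 and 4 agree on AC; apply AC→H and equate their H entries.
Row 1 is now all distinguished symbols — the join is lossless.

Yes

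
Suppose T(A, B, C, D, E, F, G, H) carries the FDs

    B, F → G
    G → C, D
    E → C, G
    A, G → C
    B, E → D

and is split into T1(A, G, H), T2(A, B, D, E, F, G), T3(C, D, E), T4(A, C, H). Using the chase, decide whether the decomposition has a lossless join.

Chase test. Columns are A, B, C, D, E, F, G, H; row i has aⱼ where attribute j ∈ Ti, else bᵢⱼ.
Initial tableau (one row per fragment):
  row 1: a1 b12 b13 b14 b15 b16 a7 a8
  row 2: a1 a2 b23 a4 a5 a6 a7 b28
  row 3: b31 b32 a3 a4 a5 b36 b37 b38
  row 4: a1 b42 a3 b44 b45 b46 b47 a8
Rows 1 and 2 agree on G; apply G→C, D and equate their C, D entries.
Rows 2 and 3 agree on E; apply E→C, G and equate their C, G entries.
No row becomes fully distinguished — the join is lossy.

No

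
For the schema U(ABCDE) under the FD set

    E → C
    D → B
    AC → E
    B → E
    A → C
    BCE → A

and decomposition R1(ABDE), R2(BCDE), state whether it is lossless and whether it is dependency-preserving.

lossless and dependency-preserving

Lossless test: (BDE)⁺ = {ABCDE}, which contains all of one fragment — lossless.
Dependency preservation: AC → E; A → C; BCE → A are not contained in any single fragment, but the restricted closure of each left-hand side across the fragments still reaches the right-hand side; the remaining FDs each lie inside some fragment. All dependencies are preserved.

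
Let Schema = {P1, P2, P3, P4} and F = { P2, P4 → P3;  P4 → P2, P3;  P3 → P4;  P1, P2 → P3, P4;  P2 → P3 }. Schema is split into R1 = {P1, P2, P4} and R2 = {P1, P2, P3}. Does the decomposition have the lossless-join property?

Yes

Common attributes: R1 ∩ R2 = {P1, P2}.
Closure of {P1, P2}: P1, P2 → P3, P4 applies, adding P3, P4. So (P1, P2)⁺ = {P1, P2, P3, P4}.
This closure contains every attribute of R1, so R1 ∩ R2 → R1. The join is lossless.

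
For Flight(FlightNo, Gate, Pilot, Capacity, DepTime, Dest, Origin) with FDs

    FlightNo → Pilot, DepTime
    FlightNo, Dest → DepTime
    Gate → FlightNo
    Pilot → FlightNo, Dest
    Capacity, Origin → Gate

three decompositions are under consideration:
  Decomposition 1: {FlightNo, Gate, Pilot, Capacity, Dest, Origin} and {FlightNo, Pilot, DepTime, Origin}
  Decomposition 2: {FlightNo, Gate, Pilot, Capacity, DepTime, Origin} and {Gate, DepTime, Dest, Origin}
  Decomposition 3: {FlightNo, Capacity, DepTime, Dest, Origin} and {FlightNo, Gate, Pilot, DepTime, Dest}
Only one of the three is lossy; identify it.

Decomposition 1: common = {FlightNo, Pilot, Origin}, closure = {FlightNo, Pilot, DepTime, Dest, Origin} → lossless.
Decomposition 2: common = {Gate, DepTime, Origin}, closure = {FlightNo, Gate, Pilot, DepTime, Dest, Origin} → lossless.
Decomposition 3: common = {FlightNo, DepTime, Dest}, closure = {FlightNo, Pilot, DepTime, Dest} → lossy.

Decomposition 3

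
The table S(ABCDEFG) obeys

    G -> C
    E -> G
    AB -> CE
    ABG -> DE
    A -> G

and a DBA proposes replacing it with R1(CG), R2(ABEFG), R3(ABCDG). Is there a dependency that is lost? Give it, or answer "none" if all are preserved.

G → C lies within R1.
E → G lies within R2.
AB → CE: restricted closure across fragments reaches CE.
ABG → DE: restricted closure across fragments reaches DE.
A → G lies within R2.
Every dependency is enforceable on the fragments, so the decomposition is dependency-preserving.

none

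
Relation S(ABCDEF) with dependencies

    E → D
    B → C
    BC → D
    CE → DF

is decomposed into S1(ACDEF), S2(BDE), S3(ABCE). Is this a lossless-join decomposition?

Yes

Chase test. Columns are ABCDEF; row i has aⱼ where attribute j ∈ Si, else bᵢⱼ.
Initial tableau (one row per fragment):
  row 1: a1 b12 a3 a4 a5 a6
  row 2: b21 a2 b23 a4 a5 b26
  row 3: a1 a2 a3 b34 a5 b36
Rows 1 and 3 agree on E; apply E→D and equate their D entries.
Rows 2 and 3 agree on B; apply B→C and equate their C entries.
Rows 1 and 2 agree on CE; apply CE→DF and equate their DF entries.
Rows 1 and 3 agree on CE; apply CE→DF and equate their DF entries.
Row 3 is now all distinguished symbols — the join is lossless.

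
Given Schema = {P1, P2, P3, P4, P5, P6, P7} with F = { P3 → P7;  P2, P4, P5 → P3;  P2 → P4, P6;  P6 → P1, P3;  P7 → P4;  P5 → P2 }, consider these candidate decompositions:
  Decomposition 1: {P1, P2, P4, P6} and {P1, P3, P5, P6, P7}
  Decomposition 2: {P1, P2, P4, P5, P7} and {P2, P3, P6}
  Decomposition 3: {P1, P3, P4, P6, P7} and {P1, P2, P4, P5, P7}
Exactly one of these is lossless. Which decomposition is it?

Decomposition 1: common = {P1, P6}, closure = {P1, P3, P4, P6, P7} → lossy.
Decomposition 2: common = {P2}, closure = {P1, P2, P3, P4, P6, P7} → lossless.
Decomposition 3: common = {P1, P4, P7}, closure = {P1, P4, P7} → lossy.

Decomposition 2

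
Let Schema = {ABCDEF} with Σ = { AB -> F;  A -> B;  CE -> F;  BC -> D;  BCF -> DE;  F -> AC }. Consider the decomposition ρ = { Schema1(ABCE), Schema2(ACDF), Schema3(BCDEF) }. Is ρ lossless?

Yes

Chase test. Columns are ABCDEF; row i has aⱼ where attribute j ∈ Schemai, else bᵢⱼ.
Initial tableau (one row per fragment):
  row 1: a1 a2 a3 b14 a5 b16
  row 2: a1 b22 a3 a4 b25 a6
  row 3: b31 a2 a3 a4 a5 a6
Rows 1 and 2 agree on A; apply A→B and equate their B entries.
Rows 1 and 3 agree on CE; apply CE→F and equate their F entries.
Rows 1 and 2 agree on BC; apply BC→D and equate their D entries.
Rows 1 and 2 agree on BCF; apply BCF→DE and equate their DE entries.
Rows 1 and 3 agree on F; apply F→AC and equate their AC entries.
Row 1 is now all distinguished symbols — the join is lossless.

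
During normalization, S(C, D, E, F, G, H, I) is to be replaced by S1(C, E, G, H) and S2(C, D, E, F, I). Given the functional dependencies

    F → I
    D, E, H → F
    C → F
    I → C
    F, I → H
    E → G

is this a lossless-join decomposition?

Yes

Common attributes: S1 ∩ S2 = {C, E}.
Closure of {C, E}: C → F applies, adding F; E → G applies, adding G; F → I applies, adding I; F, I → H applies, adding H. So (C, E)⁺ = {C, E, F, G, H, I}.
This closure contains every attribute of S1, so S1 ∩ S2 → S1. The join is lossless.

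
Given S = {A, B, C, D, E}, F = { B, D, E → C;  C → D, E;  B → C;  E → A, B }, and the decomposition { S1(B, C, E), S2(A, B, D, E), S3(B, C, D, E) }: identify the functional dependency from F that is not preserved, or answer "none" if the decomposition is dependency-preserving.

B, D, E → C lies within S3.
C → D, E lies within S3.
B → C lies within S1.
E → A, B lies within S2.
Every dependency is enforceable on the fragments, so the decomposition is dependency-preserving.

none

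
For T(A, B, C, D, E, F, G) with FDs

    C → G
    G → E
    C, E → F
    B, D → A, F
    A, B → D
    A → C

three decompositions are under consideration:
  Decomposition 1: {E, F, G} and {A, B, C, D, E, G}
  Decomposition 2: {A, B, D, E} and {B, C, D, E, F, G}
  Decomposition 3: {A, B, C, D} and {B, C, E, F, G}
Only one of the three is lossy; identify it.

Decomposition 1

Decomposition 1: common = {E, G}, closure = {E, G} → lossy.
Decomposition 2: common = {B, D, E}, closure = {A, B, C, D, E, F, G} → lossless.
Decomposition 3: common = {B, C}, closure = {B, C, E, F, G} → lossless.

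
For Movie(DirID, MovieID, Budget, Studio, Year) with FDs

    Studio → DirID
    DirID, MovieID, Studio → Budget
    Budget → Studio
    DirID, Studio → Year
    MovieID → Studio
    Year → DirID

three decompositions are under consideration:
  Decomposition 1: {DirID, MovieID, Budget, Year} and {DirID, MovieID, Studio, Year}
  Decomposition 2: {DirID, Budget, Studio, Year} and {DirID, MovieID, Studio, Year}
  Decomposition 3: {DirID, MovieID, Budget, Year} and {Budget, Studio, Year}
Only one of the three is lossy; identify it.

Decomposition 1: common = {DirID, MovieID, Year}, closure = {DirID, MovieID, Budget, Studio, Year} → lossless.
Decomposition 2: common = {DirID, Studio, Year}, closure = {DirID, Studio, Year} → lossy.
Decomposition 3: common = {Budget, Year}, closure = {DirID, Budget, Studio, Year} → lossless.

Decomposition 2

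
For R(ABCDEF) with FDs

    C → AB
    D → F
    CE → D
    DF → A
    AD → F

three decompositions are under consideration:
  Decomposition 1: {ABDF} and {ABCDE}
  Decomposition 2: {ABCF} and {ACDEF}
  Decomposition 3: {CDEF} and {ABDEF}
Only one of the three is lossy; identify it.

Decomposition 1: common = {ABD}, closure = {ABDF} → lossless.
Decomposition 2: common = {ACF}, closure = {ABCF} → lossless.
Decomposition 3: common = {DEF}, closure = {ADEF} → lossy.

Decomposition 3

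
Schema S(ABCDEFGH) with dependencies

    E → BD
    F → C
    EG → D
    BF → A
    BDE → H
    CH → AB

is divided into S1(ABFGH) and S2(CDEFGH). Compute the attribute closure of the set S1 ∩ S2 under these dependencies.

ABCFGH

S1 ∩ S2 = {FGH}.
F → C applies, adding C
CH → AB applies, adding AB
Closure: {ABCFGH}.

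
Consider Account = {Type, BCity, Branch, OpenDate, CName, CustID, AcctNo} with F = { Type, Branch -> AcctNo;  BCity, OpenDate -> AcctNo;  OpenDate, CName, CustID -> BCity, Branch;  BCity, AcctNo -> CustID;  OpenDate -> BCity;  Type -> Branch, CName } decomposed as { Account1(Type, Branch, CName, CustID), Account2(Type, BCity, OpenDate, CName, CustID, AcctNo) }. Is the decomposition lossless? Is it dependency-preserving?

lossless but not dependency-preserving

Lossless test: (Type, CName, CustID)⁺ = {Type, Branch, CName, CustID, AcctNo}, which contains all of one fragment — lossless.
Dependency preservation: the restricted closure of {OpenDate, CName, CustID} across the fragments never reaches {BCity, Branch}, so OpenDate, CName, CustID → BCity, Branch cannot be enforced without a join — not preserved.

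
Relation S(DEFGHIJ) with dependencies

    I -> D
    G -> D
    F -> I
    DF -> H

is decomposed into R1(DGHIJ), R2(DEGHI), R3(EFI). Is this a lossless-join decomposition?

Chase test. Columns are DEFGHIJ; row i has aⱼ where attribute j ∈ Ri, else bᵢⱼ.
Initial tableau (one row per fragment):
  row 1: a1 b12 b13 a4 a5 a6 a7
  row 2: a1 a2 b23 a4 a5 a6 b27
  row 3: b31 a2 a3 b34 b35 a6 b37
Rows 1 and 3 agree on I; apply I→D and equate their D entries.
No row becomes fully distinguished — the join is lossy.

No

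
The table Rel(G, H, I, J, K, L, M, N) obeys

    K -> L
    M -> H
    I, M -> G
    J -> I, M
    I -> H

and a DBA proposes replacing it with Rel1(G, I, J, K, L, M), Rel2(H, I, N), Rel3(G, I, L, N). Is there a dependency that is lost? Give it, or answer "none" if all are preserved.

Check M → H: no single fragment contains all of {H, M}, and the restricted closure of {M} across the fragments never reaches {H}.
K → L is preserved.
I, M → G is preserved.
J → I, M is preserved.
I → H is preserved.

M -> H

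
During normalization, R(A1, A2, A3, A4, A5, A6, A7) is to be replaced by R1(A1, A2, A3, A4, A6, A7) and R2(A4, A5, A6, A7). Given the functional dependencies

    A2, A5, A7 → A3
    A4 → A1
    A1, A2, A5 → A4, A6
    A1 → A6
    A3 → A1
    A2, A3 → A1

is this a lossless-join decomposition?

No

Common attributes: R1 ∩ R2 = {A4, A6, A7}.
Closure of {A4, A6, A7}: A4 → A1 applies, adding A1. So (A4, A6, A7)⁺ = {A1, A4, A6, A7}.
The closure contains neither all of R1 = {A1, A2, A3, A4, A6, A7} nor all of R2 = {A4, A5, A6, A7}, so the common attributes are not a superkey of either fragment. The join is lossy.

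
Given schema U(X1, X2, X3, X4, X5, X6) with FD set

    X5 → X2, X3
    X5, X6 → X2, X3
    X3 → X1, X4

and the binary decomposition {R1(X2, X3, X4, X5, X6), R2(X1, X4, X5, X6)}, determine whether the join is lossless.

Common attributes: R1 ∩ R2 = {X4, X5, X6}.
Closure of {X4, X5, X6}: X5 → X2, X3 applies, adding X2, X3; X3 → X1, X4 applies, adding X1. So (X4, X5, X6)⁺ = {X1, X2, X3, X4, X5, X6}.
This closure contains every attribute of R1, so R1 ∩ R2 → R1. The join is lossless.

Yes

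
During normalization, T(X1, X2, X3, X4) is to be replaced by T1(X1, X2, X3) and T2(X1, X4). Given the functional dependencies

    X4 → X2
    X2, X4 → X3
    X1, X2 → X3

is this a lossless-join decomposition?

No

Common attributes: T1 ∩ T2 = {X1}.
No dependency enlarges {X1}, so (X1)⁺ = {X1}.
The closure contains neither all of T1 = {X1, X2, X3} nor all of T2 = {X1, X4}, so the common attributes are not a superkey of either fragment. The join is lossy.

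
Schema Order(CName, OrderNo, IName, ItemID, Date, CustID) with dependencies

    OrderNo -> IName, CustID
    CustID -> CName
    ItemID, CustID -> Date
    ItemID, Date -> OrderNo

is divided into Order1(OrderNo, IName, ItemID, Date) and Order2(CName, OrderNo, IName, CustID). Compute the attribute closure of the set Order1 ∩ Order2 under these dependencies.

Order1 ∩ Order2 = {OrderNo, IName}.
OrderNo → IName, CustID applies, adding CustID
CustID → CName applies, adding CName
Closure: {CName, OrderNo, IName, CustID}.

CName, OrderNo, IName, CustID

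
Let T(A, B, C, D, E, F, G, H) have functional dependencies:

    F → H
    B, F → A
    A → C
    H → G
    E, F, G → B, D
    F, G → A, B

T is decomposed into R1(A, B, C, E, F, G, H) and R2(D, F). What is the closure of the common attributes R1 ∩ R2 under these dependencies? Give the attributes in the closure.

R1 ∩ R2 = {F}.
F → H applies, adding H
H → G applies, adding G
F, G → A, B applies, adding A, B
A → C applies, adding C
Closure: {A, B, C, F, G, H}.

A, B, C, F, G, H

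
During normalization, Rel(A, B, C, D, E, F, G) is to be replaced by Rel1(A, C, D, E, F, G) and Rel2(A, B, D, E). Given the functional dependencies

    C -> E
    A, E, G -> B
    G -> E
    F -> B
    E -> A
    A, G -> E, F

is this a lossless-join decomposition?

No

Common attributes: Rel1 ∩ Rel2 = {A, D, E}.
No dependency enlarges {A, D, E}, so (A, D, E)⁺ = {A, D, E}.
The closure contains neither all of Rel1 = {A, C, D, E, F, G} nor all of Rel2 = {A, B, D, E}, so the common attributes are not a superkey of either fragment. The join is lossy.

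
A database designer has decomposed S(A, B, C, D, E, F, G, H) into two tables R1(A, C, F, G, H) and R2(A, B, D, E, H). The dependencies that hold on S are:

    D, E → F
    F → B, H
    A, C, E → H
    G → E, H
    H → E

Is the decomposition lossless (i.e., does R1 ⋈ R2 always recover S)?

Common attributes: R1 ∩ R2 = {A, H}.
Closure of {A, H}: H → E applies, adding E. So (A, H)⁺ = {A, E, H}.
The closure contains neither all of R1 = {A, C, F, G, H} nor all of R2 = {A, B, D, E, H}, so the common attributes are not a superkey of either fragment. The join is lossy.

No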